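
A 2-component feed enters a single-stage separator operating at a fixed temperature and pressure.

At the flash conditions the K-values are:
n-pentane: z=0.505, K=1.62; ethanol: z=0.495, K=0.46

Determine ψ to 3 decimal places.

ψ = 0.137

Let ψ = V/F and solve Σ zᵢ(Kᵢ−1)/(1+ψ(Kᵢ−1)) = 0.
Feasibility: ΣzᵢKᵢ = 1.046, Σzᵢ/Kᵢ = 1.388 — both > 1, two phases present.
Binary case is linear: z₁(K₁−1)(1+ψ(K₂−1)) + z₂(K₂−1)(1+ψ(K₁−1)) = 0
⇒ ψ = [z₁(K₁−1)+z₂(K₂−1)] / [−(K₁−1)(K₂−1)] = 0.0458/0.3348 = 0.137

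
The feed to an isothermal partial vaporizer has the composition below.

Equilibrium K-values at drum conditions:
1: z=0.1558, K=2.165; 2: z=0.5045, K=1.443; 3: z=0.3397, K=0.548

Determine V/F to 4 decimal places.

Rachford–Rice: g(V/F) = Σ zᵢ(Kᵢ−1)/(1+V/F(Kᵢ−1)) = 0.
Check two-phase: ΣzᵢKᵢ = 1.2515 > 1 and Σzᵢ/Kᵢ = 1.0415 > 1, so g(0) = 0.2515 > 0 and g(1) = -0.0415 < 0.
Newton–Raphson from V/F = 0.5:
  V/F = 0.5000: g = 0.09929, g' = -0.2666 → V/F = 0.8724
  V/F = 0.8724: g = -0.00228, g' = -0.2927 → V/F = 0.8646
  V/F = 0.8646: g = -0.00001, g' = -0.2912 → V/F = 0.8645
Converged at V/F = 0.8645.

V/F = 0.8645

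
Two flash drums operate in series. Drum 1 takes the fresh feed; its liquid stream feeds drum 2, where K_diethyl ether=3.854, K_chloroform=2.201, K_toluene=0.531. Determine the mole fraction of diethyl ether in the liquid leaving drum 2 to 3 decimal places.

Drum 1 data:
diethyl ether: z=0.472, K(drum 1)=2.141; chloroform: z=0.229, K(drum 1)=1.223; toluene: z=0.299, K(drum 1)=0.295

Drum 1:
Material balance + equilibrium reduce to Σ zᵢ(Kᵢ−1)/(1+ψ₁(Kᵢ−1)) = 0.
Check two-phase: ΣzᵢKᵢ = 1.379 > 1 and Σzᵢ/Kᵢ = 1.421 > 1, so g(0) = 0.379 > 0 and g(1) = -0.421 < 0.
Newton–Raphson from ψ₁ = 0.52:
  ψ₁ = 0.520: g = 0.0510, g' = -0.622 → ψ₁ = 0.602
  ψ₁ = 0.602: g = -0.0019, g' = -0.673 → ψ₁ = 0.599
Converged at ψ₁ = 0.599.
Drum-1 compositions:
  diethyl ether: x = 0.280, y = 0.600
  chloroform: x = 0.202, y = 0.247
  toluene: x = 0.518, y = 0.153
Drum-2 feed = drum-1 liquid: z₂ = (0.2804, 0.2020, 0.5176).
Drum 2:
Rachford–Rice: g(ψ₂) = Σ zᵢ(Kᵢ−1)/(1+ψ₂(Kᵢ−1)) = 0.
Feasibility: ΣzᵢKᵢ = 1.800, Σzᵢ/Kᵢ = 1.139 — both > 1, two phases present.
Iterate (Newton) starting at ψ₂ = 0.57:
  ψ₂ = 0.570: g = 0.1173, g' = -0.646 → ψ₂ = 0.752
  ψ₂ = 0.752: g = 0.0070, g' = -0.583 → ψ₂ = 0.764
Converged at ψ₂ = 0.764.
  diethyl ether: x = 0.088, y = 0.340
  chloroform: x = 0.105, y = 0.232
  toluene: x = 0.806, y = 0.428

x_diethyl ether (drum 2) = 0.088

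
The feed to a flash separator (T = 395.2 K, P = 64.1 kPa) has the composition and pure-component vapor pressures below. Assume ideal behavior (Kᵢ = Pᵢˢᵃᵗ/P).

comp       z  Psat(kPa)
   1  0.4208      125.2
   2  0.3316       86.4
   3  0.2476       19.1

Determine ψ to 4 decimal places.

ψ = 0.6866

Raoult's law: Kᵢ = Pᵢˢᵃᵗ/P = Pᵢˢᵃᵗ/64.1.
  K_1 = 125.2/64.1 = 1.953198, K_2 = 86.4/64.1 = 1.347894, K_3 = 19.1/64.1 = 0.297972
Rachford–Rice: g(ψ) = Σ zᵢ(Kᵢ−1)/(1+ψ(Kᵢ−1)) = 0.
Check two-phase: ΣzᵢKᵢ = 1.3426 > 1 and Σzᵢ/Kᵢ = 1.2924 > 1, so g(0) = 0.3426 > 0 and g(1) = -0.2924 < 0.
Newton iteration, ψ⁰ = 0.5:
  ψ = 0.5000: g = 0.10207, g' = -0.4942 → ψ = 0.7065
  ψ = 0.7065: g = -0.01261, g' = -0.6428 → ψ = 0.6869
  ψ = 0.6869: g = -0.00022, g' = -0.6210 → ψ = 0.6866
Converged at ψ = 0.6866.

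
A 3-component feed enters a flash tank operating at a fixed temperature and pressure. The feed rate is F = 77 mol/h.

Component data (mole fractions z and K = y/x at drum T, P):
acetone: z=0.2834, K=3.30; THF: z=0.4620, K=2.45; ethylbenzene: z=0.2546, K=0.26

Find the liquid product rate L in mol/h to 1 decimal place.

L = 10.8 mol/h

Material balance + equilibrium reduce to Σ zᵢ(Kᵢ−1)/(1+ψ(Kᵢ−1)) = 0.
Feasibility: ΣzᵢKᵢ = 2.1333, Σzᵢ/Kᵢ = 1.2537 — both > 1, two phases present.
Iterate (Newton) starting at ψ = 0.5:
  ψ = 0.5000: g = 0.39247, g' = -1.0020 → ψ = 0.8917
  ψ = 0.8917: g = -0.04805, g' = -1.5507 → ψ = 0.8607
  ψ = 0.8607: g = -0.00212, g' = -1.4186 → ψ = 0.8592
Converged at ψ = 0.8592.
Then V = ψ·F = 0.8592·77 = 66.2 mol/h and L = F − V = 10.8 mol/h.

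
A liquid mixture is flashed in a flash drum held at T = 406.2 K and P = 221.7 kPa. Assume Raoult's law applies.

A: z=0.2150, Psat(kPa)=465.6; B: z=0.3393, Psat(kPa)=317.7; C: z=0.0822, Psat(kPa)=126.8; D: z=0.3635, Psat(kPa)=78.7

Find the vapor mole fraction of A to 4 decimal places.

Raoult's law: Kᵢ = Pᵢˢᵃᵗ/P = Pᵢˢᵃᵗ/221.7.
  K_A = 465.6/221.7 = 2.100135, K_B = 317.7/221.7 = 1.433018, K_C = 126.8/221.7 = 0.571944, K_D = 78.7/221.7 = 0.354984
Iterate (Newton) starting at β = 0.5:
  β = 0.5000: g = -0.11748, g' = -0.5052 → β = 0.2674
  β = 0.2674: g = -0.00865, g' = -0.4465 → β = 0.2481
Converged at β = 0.2481.
Compositions from xᵢ = zᵢ/(1+β(Kᵢ−1)), yᵢ = Kᵢxᵢ:
  A: x = 0.1689, y = 0.3547
  B: x = 0.3064, y = 0.4391
  C: x = 0.0920, y = 0.0526
  D: x = 0.4327, y = 0.1536

y_A = 0.3547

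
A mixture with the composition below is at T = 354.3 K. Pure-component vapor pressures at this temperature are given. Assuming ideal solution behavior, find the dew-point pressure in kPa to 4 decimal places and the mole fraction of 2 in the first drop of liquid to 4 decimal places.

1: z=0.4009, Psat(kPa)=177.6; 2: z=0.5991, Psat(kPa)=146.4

Pdew = 157.4919 kPa, x_2 = 0.6445

At the dew point ψ → 1, so Σzᵢ/Kᵢ = 1 with Kᵢ = Pᵢˢᵃᵗ/P ⇒ 1/P = Σzᵢ/Pᵢˢᵃᵗ.
1/P = 0.4009/177.6 + 0.5991/146.4 = 0.0063495 ⇒ P = 157.4919 kPa
xᵢ = zᵢP/Pᵢˢᵃᵗ ⇒ x_2 = 0.5991·157.4919/146.4 = 0.6445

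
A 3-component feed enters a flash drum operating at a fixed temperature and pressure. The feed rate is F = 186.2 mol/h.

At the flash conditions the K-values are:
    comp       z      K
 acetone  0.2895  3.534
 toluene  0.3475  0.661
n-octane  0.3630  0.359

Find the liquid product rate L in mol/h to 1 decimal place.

L = 130.9 mol/h

Newton–Raphson from V/F = 0.5:
  V/F = 0.5000: g = -0.16068, g' = -0.7426 → V/F = 0.2836
  V/F = 0.2836: g = 0.01210, g' = -0.9010 → V/F = 0.2971
  V/F = 0.2971: g = 0.00013, g' = -0.8820 → V/F = 0.2972
Converged at V/F = 0.2972.
Then V = V/F·F = 0.2972·186.2 = 55.3 mol/h and L = F − V = 130.9 mol/h.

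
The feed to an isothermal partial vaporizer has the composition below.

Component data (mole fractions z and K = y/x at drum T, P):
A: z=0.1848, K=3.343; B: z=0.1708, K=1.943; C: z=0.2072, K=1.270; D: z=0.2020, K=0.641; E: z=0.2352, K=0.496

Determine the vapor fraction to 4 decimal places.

Material balance + equilibrium reduce to Σ zᵢ(Kᵢ−1)/(1+ψ(Kᵢ−1)) = 0.
Check two-phase: ΣzᵢKᵢ = 1.4589 > 1 and Σzᵢ/Kᵢ = 1.0957 > 1, so g(0) = 0.4589 > 0 and g(1) = -0.0957 < 0.
Newton iteration, ψ⁰ = 0.5:
  ψ = 0.5000: g = 0.11128, g' = -0.4425 → ψ = 0.7515
  ψ = 0.7515: g = 0.00748, g' = -0.3992 → ψ = 0.7702
Converged at ψ = 0.7702.

ψ = 0.7702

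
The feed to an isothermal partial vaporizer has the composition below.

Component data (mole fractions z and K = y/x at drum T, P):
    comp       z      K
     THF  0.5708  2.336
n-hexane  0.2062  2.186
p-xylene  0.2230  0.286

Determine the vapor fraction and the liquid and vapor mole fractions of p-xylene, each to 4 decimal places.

Newton–Raphson from ψ = 0.5:
  ψ = 0.5000: g = 0.36308, g' = -0.7554 → ψ = 0.9806
  ψ = 0.9806: g = -0.08785, g' = -1.5174 → ψ = 0.9227
  ψ = 0.9227: g = -0.00837, g' = -1.2471 → ψ = 0.9160
  ψ = 0.9160: g = -0.00008, g' = -1.2224 → ψ = 0.9159
Converged at ψ = 0.9159.
Compositions from xᵢ = zᵢ/(1+ψ(Kᵢ−1)), yᵢ = Kᵢxᵢ:
  THF: x = 0.2567, y = 0.5996
  n-hexane: x = 0.0988, y = 0.2161
  p-xylene: x = 0.6445, y = 0.1843

ψ = 0.9159, x_p-xylene = 0.6445, y_p-xylene = 0.1843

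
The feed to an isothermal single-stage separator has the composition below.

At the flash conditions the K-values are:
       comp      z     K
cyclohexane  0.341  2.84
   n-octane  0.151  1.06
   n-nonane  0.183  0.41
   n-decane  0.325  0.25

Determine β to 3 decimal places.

β = 0.263

Material balance + equilibrium reduce to Σ zᵢ(Kᵢ−1)/(1+β(Kᵢ−1)) = 0.
Feasibility: ΣzᵢKᵢ = 1.285, Σzᵢ/Kᵢ = 2.009 — both > 1, two phases present.
Iterate (Newton) starting at β = 0.5:
  β = 0.500: g = -0.2076, g' = -0.910 → β = 0.272
  β = 0.272: g = -0.0076, g' = -0.892 → β = 0.263
Converged at β = 0.263.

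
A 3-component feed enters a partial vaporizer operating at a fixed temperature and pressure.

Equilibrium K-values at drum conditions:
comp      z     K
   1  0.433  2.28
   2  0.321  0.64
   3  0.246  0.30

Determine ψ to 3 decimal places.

ψ = 0.387

Newton iteration, ψ⁰ = 0.5:
  ψ = 0.500: g = -0.0679, g' = -0.611 → ψ = 0.389
  ψ = 0.389: g = -0.0009, g' = -0.600 → ψ = 0.387
Converged at ψ = 0.387.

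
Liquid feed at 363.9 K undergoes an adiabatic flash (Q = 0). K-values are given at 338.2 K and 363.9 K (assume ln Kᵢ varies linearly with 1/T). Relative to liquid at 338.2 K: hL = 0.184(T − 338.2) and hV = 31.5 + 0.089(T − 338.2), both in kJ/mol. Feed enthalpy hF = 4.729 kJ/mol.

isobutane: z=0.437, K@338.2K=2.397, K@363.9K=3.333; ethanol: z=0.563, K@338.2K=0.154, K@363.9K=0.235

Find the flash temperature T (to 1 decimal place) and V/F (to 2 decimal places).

Adiabatic flash: solve Rachford–Rice at each trial T, then check hF = ψ·hV(T) + (1−ψ)·hL(T).
  T = 338.2 K: K = (2.397, 0.154), RR gives ψ = 0.114, H_out = 3.577 kJ/mol
  T = 363.9 K: K = (3.333, 0.235), RR gives ψ = 0.330, H_out = 14.316 kJ/mol
  T = 351.0 K: K = (2.842, 0.192), RR gives ψ = 0.235, H_out = 9.468 kJ/mol
  T = 344.6 K: K = (2.614, 0.172), RR gives ψ = 0.179, H_out = 6.708 kJ/mol
  T = 341.4 K: K = (2.504, 0.163), RR gives ψ = 0.148, H_out = 5.198 kJ/mol
  T = 339.8 K: K = (2.450, 0.158), RR gives ψ = 0.131, H_out = 4.402 kJ/mol
  T = 340.6 K: K = (2.477, 0.161), RR gives ψ = 0.139, H_out = 4.804 kJ/mol
  T = 340.2 K: K = (2.464, 0.160), RR gives ψ = 0.135, H_out = 4.604 kJ/mol
Linear interpolation between T = 340.2 (H_out = 4.604) and T = 340.6 (H_out = 4.804) on hF = 4.729 gives T ≈ 340.4 K, at which ψ = 0.14.

T = 340.4 K, V/F = 0.14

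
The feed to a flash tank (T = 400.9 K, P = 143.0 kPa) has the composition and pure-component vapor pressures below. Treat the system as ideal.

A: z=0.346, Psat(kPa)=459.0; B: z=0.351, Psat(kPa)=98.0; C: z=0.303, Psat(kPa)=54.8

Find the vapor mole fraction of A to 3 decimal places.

Raoult's law: Kᵢ = Pᵢˢᵃᵗ/P = Pᵢˢᵃᵗ/143.0.
  K_A = 459.0/143.0 = 3.20979, K_B = 98.0/143.0 = 0.68531, K_C = 54.8/143.0 = 0.38322
Newton iteration, ψ⁰ = 0.5:
  ψ = 0.500: g = -0.0381, g' = -0.671 → ψ = 0.443
  ψ = 0.443: g = 0.0007, g' = -0.696 → ψ = 0.444
Converged at ψ = 0.444.
Compositions from xᵢ = zᵢ/(1+ψ(Kᵢ−1)), yᵢ = Kᵢxᵢ:
  A: x = 0.175, y = 0.560
  B: x = 0.408, y = 0.280
  C: x = 0.417, y = 0.160

y_A = 0.560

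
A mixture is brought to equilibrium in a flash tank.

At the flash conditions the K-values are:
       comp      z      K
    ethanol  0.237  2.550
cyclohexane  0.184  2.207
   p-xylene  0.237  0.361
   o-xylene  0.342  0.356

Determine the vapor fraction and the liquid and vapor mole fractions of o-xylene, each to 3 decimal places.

ψ = 0.241, x_o-xylene = 0.405, y_o-xylene = 0.144

Let ψ = V/F and solve Σ zᵢ(Kᵢ−1)/(1+ψ(Kᵢ−1)) = 0.
Feasibility: ΣzᵢKᵢ = 1.218, Σzᵢ/Kᵢ = 1.793 — both > 1, two phases present.
Iterate (Newton) starting at ψ = 0.5:
  ψ = 0.500: g = -0.2019, g' = -0.803 → ψ = 0.248
  ψ = 0.248: g = -0.0061, g' = -0.793 → ψ = 0.241
Converged at ψ = 0.241.
Compositions from xᵢ = zᵢ/(1+ψ(Kᵢ−1)), yᵢ = Kᵢxᵢ:
  ethanol: x = 0.173, y = 0.440
  cyclohexane: x = 0.143, y = 0.315
  p-xylene: x = 0.280, y = 0.101
  o-xylene: x = 0.405, y = 0.144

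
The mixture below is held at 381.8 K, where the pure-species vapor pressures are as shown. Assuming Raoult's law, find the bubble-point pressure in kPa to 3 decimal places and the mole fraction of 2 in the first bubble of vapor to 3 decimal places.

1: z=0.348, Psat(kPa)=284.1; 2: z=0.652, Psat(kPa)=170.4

Pbub = 209.968 kPa, y_2 = 0.529

At the bubble point ψ → 0, so ΣzᵢKᵢ = 1 with Kᵢ = Pᵢˢᵃᵗ/P ⇒ P = ΣzᵢPᵢˢᵃᵗ.
P = 0.348·284.1 + 0.652·170.4 = 209.968 kPa
yᵢ = zᵢPᵢˢᵃᵗ/P ⇒ y_2 = 0.652·170.4/209.968 = 0.529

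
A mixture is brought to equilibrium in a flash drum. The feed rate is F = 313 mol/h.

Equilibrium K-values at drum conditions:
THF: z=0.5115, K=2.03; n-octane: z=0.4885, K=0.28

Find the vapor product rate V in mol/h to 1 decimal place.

Material balance + equilibrium reduce to Σ zᵢ(Kᵢ−1)/(1+ψ(Kᵢ−1)) = 0.
Feasibility: ΣzᵢKᵢ = 1.1751, Σzᵢ/Kᵢ = 1.9966 — both > 1, two phases present.
Binary case is linear: z₁(K₁−1)(1+ψ(K₂−1)) + z₂(K₂−1)(1+ψ(K₁−1)) = 0
⇒ ψ = [z₁(K₁−1)+z₂(K₂−1)] / [−(K₁−1)(K₂−1)] = 0.17512/0.74160 = 0.2361
Then V = ψ·F = 0.2361·313 = 73.9 mol/h and L = F − V = 239.1 mol/h.

V = 73.9 mol/h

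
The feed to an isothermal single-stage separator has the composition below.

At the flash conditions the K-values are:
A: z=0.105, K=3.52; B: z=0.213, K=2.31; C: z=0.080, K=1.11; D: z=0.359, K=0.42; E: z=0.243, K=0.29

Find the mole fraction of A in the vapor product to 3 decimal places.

y_A = 0.261

Iterate (Newton) starting at β = 0.45:
  β = 0.450: g = -0.2274, g' = -0.778 → β = 0.158
  β = 0.158: g = 0.0059, g' = -0.895 → β = 0.164
Converged at β = 0.164.
Compositions from xᵢ = zᵢ/(1+β(Kᵢ−1)), yᵢ = Kᵢxᵢ:
  A: x = 0.074, y = 0.261
  B: x = 0.175, y = 0.405
  C: x = 0.079, y = 0.087
  D: x = 0.397, y = 0.167
  E: x = 0.275, y = 0.080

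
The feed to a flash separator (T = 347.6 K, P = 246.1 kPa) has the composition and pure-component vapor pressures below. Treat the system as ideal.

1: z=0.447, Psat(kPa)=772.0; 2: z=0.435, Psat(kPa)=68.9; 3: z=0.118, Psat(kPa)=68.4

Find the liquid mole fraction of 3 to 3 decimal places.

Raoult's law: Kᵢ = Pᵢˢᵃᵗ/P = Pᵢˢᵃᵗ/246.1.
  K_1 = 772.0/246.1 = 3.13694, K_2 = 68.9/246.1 = 0.27997, K_3 = 68.4/246.1 = 0.27794
Material balance + equilibrium reduce to Σ zᵢ(Kᵢ−1)/(1+β(Kᵢ−1)) = 0.
Check two-phase: ΣzᵢKᵢ = 1.557 > 1 and Σzᵢ/Kᵢ = 2.121 > 1, so g(0) = 0.557 > 0 and g(1) = -1.121 < 0.
Newton–Raphson from β = 0.5:
  β = 0.500: g = -0.1610, g' = -1.178 → β = 0.363
  β = 0.363: g = -0.0021, g' = -1.174 → β = 0.362
Converged at β = 0.362.
Compositions from xᵢ = zᵢ/(1+β(Kᵢ−1)), yᵢ = Kᵢxᵢ:
  1: x = 0.252, y = 0.791
  2: x = 0.588, y = 0.165
  3: x = 0.160, y = 0.044

x_3 = 0.160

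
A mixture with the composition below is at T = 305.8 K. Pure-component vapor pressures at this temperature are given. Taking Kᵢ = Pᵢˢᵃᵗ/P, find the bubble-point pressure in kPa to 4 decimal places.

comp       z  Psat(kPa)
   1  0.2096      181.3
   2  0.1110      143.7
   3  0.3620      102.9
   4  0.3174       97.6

At the bubble point ψ → 0, so ΣzᵢKᵢ = 1 with Kᵢ = Pᵢˢᵃᵗ/P ⇒ P = ΣzᵢPᵢˢᵃᵗ.
P = 0.2096·181.3 + 0.1110·143.7 + 0.3620·102.9 + 0.3174·97.6 = 122.1792 kPa

Pbub = 122.1792 kPa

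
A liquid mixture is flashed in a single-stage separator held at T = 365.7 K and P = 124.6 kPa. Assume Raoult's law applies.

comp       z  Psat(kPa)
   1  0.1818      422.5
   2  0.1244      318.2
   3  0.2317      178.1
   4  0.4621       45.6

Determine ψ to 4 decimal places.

Raoult's law: Kᵢ = Pᵢˢᵃᵗ/P = Pᵢˢᵃᵗ/124.6.
  K_1 = 422.5/124.6 = 3.390851, K_2 = 318.2/124.6 = 2.553772, K_3 = 178.1/124.6 = 1.429374, K_4 = 45.6/124.6 = 0.365971
Rachford–Rice: g(ψ) = Σ zᵢ(Kᵢ−1)/(1+ψ(Kᵢ−1)) = 0.
Feasibility: ΣzᵢKᵢ = 1.4344, Σzᵢ/Kᵢ = 1.5271 — both > 1, two phases present.
Newton iteration, ψ⁰ = 0.67:
  ψ = 0.6700: g = -0.17034, g' = -0.8128 → ψ = 0.4604
  ψ = 0.4604: g = -0.01113, g' = -0.7378 → ψ = 0.4453
  ψ = 0.4453: g = 0.00001, g' = -0.7395 → ψ = 0.4454
Converged at ψ = 0.4454.

ψ = 0.4454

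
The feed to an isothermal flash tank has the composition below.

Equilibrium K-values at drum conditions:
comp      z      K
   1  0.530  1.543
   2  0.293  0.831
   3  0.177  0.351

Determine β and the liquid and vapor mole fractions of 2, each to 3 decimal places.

Let β = V/F and solve Σ zᵢ(Kᵢ−1)/(1+β(Kᵢ−1)) = 0.
g(0) = ΣzᵢKᵢ − 1 = 0.123 and g(1) = 1 − Σzᵢ/Kᵢ = -0.200, so a root lies in (0, 1).
Newton–Raphson from β = 0.54:
  β = 0.540: g = -0.0088, g' = -0.280 → β = 0.509
  β = 0.509: g = -0.0001, g' = -0.272 → β = 0.508
Converged at β = 0.508.
Compositions from xᵢ = zᵢ/(1+β(Kᵢ−1)), yᵢ = Kᵢxᵢ:
  1: x = 0.415, y = 0.641
  2: x = 0.321, y = 0.266
  3: x = 0.264, y = 0.093

β = 0.508, x_2 = 0.321, y_2 = 0.266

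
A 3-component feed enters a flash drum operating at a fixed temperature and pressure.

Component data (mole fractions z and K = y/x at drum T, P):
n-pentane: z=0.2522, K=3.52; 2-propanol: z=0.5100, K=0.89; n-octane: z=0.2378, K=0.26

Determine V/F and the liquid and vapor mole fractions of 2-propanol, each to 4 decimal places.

Material balance + equilibrium reduce to Σ zᵢ(Kᵢ−1)/(1+V/F(Kᵢ−1)) = 0.
g(0) = ΣzᵢKᵢ − 1 = 0.4035 and g(1) = 1 − Σzᵢ/Kᵢ = -0.5593, so a root lies in (0, 1).
Newton iteration, V/F⁰ = 0.5:
  V/F = 0.5000: g = -0.05747, g' = -0.6486 → V/F = 0.4114
  V/F = 0.4114: g = 0.00030, g' = -0.6620 → V/F = 0.4118
Converged at V/F = 0.4118.
Compositions from xᵢ = zᵢ/(1+V/F(Kᵢ−1)), yᵢ = Kᵢxᵢ:
  n-pentane: x = 0.1238, y = 0.4356
  2-propanol: x = 0.5342, y = 0.4754
  n-octane: x = 0.3420, y = 0.0889

V/F = 0.4118, x_2-propanol = 0.5342, y_2-propanol = 0.4754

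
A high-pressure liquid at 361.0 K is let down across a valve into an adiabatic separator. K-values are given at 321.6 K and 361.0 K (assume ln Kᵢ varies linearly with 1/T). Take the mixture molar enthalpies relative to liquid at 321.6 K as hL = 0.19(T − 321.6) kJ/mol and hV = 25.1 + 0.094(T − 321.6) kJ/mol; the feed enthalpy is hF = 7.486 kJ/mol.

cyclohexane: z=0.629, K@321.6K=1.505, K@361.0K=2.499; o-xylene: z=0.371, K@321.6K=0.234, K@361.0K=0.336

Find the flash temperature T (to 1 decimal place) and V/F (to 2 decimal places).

T = 327.7 K, V/F = 0.26

Adiabatic flash: solve Rachford–Rice at each trial T, then check hF = ψ·hV(T) + (1−ψ)·hL(T).
  T = 321.6 K: K = (1.505, 0.234), RR gives ψ = 0.086, H_out = 2.171 kJ/mol
  T = 361.0 K: K = (2.499, 0.336), RR gives ψ = 0.700, H_out = 22.404 kJ/mol
  T = 341.3 K: K = (1.968, 0.283), RR gives ψ = 0.494, H_out = 15.217 kJ/mol
  T = 331.5 K: K = (1.729, 0.258), RR gives ψ = 0.339, H_out = 10.073 kJ/mol
  T = 326.6 K: K = (1.616, 0.246), RR gives ψ = 0.232, H_out = 6.664 kJ/mol
  T = 329.1 K: K = (1.673, 0.252), RR gives ψ = 0.290, H_out = 8.499 kJ/mol
  T = 327.9 K: K = (1.646, 0.249), RR gives ψ = 0.263, H_out = 7.646 kJ/mol
Linear interpolation between T = 326.6 (H_out = 6.664) and T = 327.9 (H_out = 7.646) on hF = 7.486 gives T ≈ 327.7 K, at which ψ = 0.26.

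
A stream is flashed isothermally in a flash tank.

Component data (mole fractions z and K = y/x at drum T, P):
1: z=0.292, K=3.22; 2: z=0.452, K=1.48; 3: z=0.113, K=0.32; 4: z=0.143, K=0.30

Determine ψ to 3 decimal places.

ψ = 0.793

Material balance + equilibrium reduce to Σ zᵢ(Kᵢ−1)/(1+ψ(Kᵢ−1)) = 0.
Feasibility: ΣzᵢKᵢ = 1.688, Σzᵢ/Kᵢ = 1.226 — both > 1, two phases present.
Iterate (Newton) starting at ψ = 0.5:
  ψ = 0.500: g = 0.2118, g' = -0.677 → ψ = 0.813
  ψ = 0.813: g = -0.0169, g' = -0.875 → ψ = 0.794
  ψ = 0.794: g = -0.0003, g' = -0.845 → ψ = 0.793
Converged at ψ = 0.793.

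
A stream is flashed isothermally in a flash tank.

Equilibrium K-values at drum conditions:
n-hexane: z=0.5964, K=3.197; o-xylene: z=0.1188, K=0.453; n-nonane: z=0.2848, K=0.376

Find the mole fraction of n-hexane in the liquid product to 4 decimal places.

Material balance + equilibrium reduce to Σ zᵢ(Kᵢ−1)/(1+V/F(Kᵢ−1)) = 0.
Feasibility: ΣzᵢKᵢ = 2.0676, Σzᵢ/Kᵢ = 1.2062 — both > 1, two phases present.
Iterate (Newton) starting at V/F = 0.54:
  V/F = 0.5400: g = 0.23904, g' = -0.9261 → V/F = 0.7981
  V/F = 0.7981: g = 0.00649, g' = -0.9318 → V/F = 0.8051
Converged at V/F = 0.8051.
Compositions from xᵢ = zᵢ/(1+V/F(Kᵢ−1)), yᵢ = Kᵢxᵢ:
  n-hexane: x = 0.2154, y = 0.6886
  o-xylene: x = 0.2123, y = 0.0962
  n-nonane: x = 0.5723, y = 0.2152

x_n-hexane = 0.2154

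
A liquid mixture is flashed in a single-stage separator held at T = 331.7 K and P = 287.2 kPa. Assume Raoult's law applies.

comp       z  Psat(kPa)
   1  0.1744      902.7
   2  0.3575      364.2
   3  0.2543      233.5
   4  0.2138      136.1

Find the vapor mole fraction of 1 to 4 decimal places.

Raoult's law: Kᵢ = Pᵢˢᵃᵗ/P = Pᵢˢᵃᵗ/287.2.
  K_1 = 902.7/287.2 = 3.143106, K_2 = 364.2/287.2 = 1.268106, K_3 = 233.5/287.2 = 0.813022, K_4 = 136.1/287.2 = 0.473886
Rachford–Rice: g(V/F) = Σ zᵢ(Kᵢ−1)/(1+V/F(Kᵢ−1)) = 0.
g(0) = ΣzᵢKᵢ − 1 = 0.3096 and g(1) = 1 − Σzᵢ/Kᵢ = -0.1014, so a root lies in (0, 1).
Newton iteration, V/F⁰ = 0.34:
  V/F = 0.3400: g = 0.11629, g' = -0.3875 → V/F = 0.6401
  V/F = 0.6401: g = 0.01579, g' = -0.3071 → V/F = 0.6915
  V/F = 0.6915: g = 0.00004, g' = -0.3063 → V/F = 0.6916
Converged at V/F = 0.6916.
Compositions from xᵢ = zᵢ/(1+V/F(Kᵢ−1)), yᵢ = Kᵢxᵢ:
  1: x = 0.0703, y = 0.2208
  2: x = 0.3016, y = 0.3824
  3: x = 0.2921, y = 0.2375
  4: x = 0.3361, y = 0.1593

y_1 = 0.2208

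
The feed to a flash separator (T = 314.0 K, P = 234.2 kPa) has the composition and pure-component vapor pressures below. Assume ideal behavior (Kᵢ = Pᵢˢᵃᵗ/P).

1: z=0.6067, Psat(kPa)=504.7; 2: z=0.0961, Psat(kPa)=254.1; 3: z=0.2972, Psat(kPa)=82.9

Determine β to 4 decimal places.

Raoult's law: Kᵢ = Pᵢˢᵃᵗ/P = Pᵢˢᵃᵗ/234.2.
  K_1 = 504.7/234.2 = 2.154996, K_2 = 254.1/234.2 = 1.084970, K_3 = 82.9/234.2 = 0.353971
Let β = V/F and solve Σ zᵢ(Kᵢ−1)/(1+β(Kᵢ−1)) = 0.
g(0) = ΣzᵢKᵢ − 1 = 0.5169 and g(1) = 1 − Σzᵢ/Kᵢ = -0.2097, so a root lies in (0, 1).
Iterate (Newton) starting at β = 0.5:
  β = 0.5000: g = 0.16843, g' = -0.5965 → β = 0.7824
  β = 0.7824: g = -0.01245, g' = -0.7310 → β = 0.7653
  β = 0.7653: g = -0.00015, g' = -0.7139 → β = 0.7651
Converged at β = 0.7651.

β = 0.7651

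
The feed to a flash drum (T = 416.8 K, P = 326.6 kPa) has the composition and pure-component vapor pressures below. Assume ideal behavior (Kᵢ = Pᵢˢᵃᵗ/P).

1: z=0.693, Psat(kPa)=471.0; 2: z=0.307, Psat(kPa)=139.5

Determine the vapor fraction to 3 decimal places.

Raoult's law: Kᵢ = Pᵢˢᵃᵗ/P = Pᵢˢᵃᵗ/326.6.
  K_1 = 471.0/326.6 = 1.44213, K_2 = 139.5/326.6 = 0.42713
Material balance + equilibrium reduce to Σ zᵢ(Kᵢ−1)/(1+ψ(Kᵢ−1)) = 0.
Feasibility: ΣzᵢKᵢ = 1.131, Σzᵢ/Kᵢ = 1.199 — both > 1, two phases present.
Binary case is linear: z₁(K₁−1)(1+ψ(K₂−1)) + z₂(K₂−1)(1+ψ(K₁−1)) = 0
⇒ ψ = [z₁(K₁−1)+z₂(K₂−1)] / [−(K₁−1)(K₂−1)] = 0.1305/0.2533 = 0.515

ψ = 0.515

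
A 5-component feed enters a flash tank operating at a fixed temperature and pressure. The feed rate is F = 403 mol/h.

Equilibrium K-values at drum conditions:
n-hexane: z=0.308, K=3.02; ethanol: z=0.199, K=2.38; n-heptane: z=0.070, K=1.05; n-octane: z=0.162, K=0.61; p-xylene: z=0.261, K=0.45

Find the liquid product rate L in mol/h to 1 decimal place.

L = 64.2 mol/h

Material balance + equilibrium reduce to Σ zᵢ(Kᵢ−1)/(1+ψ(Kᵢ−1)) = 0.
Feasibility: ΣzᵢKᵢ = 1.694, Σzᵢ/Kᵢ = 1.098 — both > 1, two phases present.
Newton iteration, ψ⁰ = 0.59:
  ψ = 0.590: g = 0.1441, g' = -0.592 → ψ = 0.834
  ψ = 0.834: g = 0.0042, g' = -0.580 → ψ = 0.841
Converged at ψ = 0.841.
Then V = ψ·F = 0.8408·403 = 338.8 mol/h and L = F − V = 64.2 mol/h.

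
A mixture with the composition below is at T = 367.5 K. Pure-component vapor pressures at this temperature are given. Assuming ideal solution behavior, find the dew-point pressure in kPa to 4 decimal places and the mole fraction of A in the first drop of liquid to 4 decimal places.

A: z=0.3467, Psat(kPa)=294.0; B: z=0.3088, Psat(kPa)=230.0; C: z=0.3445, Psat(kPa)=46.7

At the dew point ψ → 1, so Σzᵢ/Kᵢ = 1 with Kᵢ = Pᵢˢᵃᵗ/P ⇒ 1/P = Σzᵢ/Pᵢˢᵃᵗ.
1/P = 0.3467/294.0 + 0.3088/230.0 + 0.3445/46.7 = 0.0098987 ⇒ P = 101.0230 kPa
xᵢ = zᵢP/Pᵢˢᵃᵗ ⇒ x_A = 0.3467·101.0230/294.0 = 0.1191

Pdew = 101.0230 kPa, x_A = 0.1191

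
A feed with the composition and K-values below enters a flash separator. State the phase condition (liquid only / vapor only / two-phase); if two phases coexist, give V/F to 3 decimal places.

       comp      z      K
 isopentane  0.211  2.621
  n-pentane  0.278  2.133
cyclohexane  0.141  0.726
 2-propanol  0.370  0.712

ΣzᵢKᵢ = 1.512; Σzᵢ/Kᵢ = 0.925.
Since Σzᵢ/Kᵢ < 1 the mixture is above its dew point — single vapor phase.

vapor only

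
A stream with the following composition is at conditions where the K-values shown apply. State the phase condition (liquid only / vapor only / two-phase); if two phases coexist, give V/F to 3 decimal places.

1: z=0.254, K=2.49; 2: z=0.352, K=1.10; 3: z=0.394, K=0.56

ΣzᵢKᵢ = 1.240; Σzᵢ/Kᵢ = 1.126.
Both exceed 1, so a two-phase solution exists.
Material balance + equilibrium reduce to Σ zᵢ(Kᵢ−1)/(1+ψ(Kᵢ−1)) = 0.
Iterate (Newton) starting at ψ = 0.68:
  ψ = 0.680: g = -0.0264, g' = -0.298 → ψ = 0.591
  ψ = 0.591: g = 0.0001, g' = -0.302 → ψ = 0.592
Converged at ψ = 0.592.

two-phase, V/F = 0.592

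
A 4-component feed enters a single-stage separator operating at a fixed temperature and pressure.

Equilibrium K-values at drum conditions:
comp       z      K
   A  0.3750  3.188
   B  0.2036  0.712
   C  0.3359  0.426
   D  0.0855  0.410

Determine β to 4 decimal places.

β = 0.4740

Rachford–Rice: g(β) = Σ zᵢ(Kᵢ−1)/(1+β(Kᵢ−1)) = 0.
Check two-phase: ΣzᵢKᵢ = 1.5186 > 1 and Σzᵢ/Kᵢ = 1.4006 > 1, so g(0) = 0.5186 > 0 and g(1) = -0.4006 < 0.
Newton–Raphson from β = 0.5:
  β = 0.5000: g = -0.01864, g' = -0.7100 → β = 0.4738
  β = 0.4738: g = 0.00015, g' = -0.7216 → β = 0.4740
Converged at β = 0.4740.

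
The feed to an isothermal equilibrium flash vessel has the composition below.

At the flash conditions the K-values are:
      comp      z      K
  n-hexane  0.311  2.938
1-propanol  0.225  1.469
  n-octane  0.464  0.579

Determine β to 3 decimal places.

β = 0.847

Rachford–Rice: g(β) = Σ zᵢ(Kᵢ−1)/(1+β(Kᵢ−1)) = 0.
Check two-phase: ΣzᵢKᵢ = 1.513 > 1 and Σzᵢ/Kᵢ = 1.060 > 1, so g(0) = 0.513 > 0 and g(1) = -0.060 < 0.
Newton–Raphson from β = 0.4:
  β = 0.400: g = 0.1935, g' = -0.525 → β = 0.769
  β = 0.769: g = 0.0308, g' = -0.395 → β = 0.847
Converged at β = 0.847.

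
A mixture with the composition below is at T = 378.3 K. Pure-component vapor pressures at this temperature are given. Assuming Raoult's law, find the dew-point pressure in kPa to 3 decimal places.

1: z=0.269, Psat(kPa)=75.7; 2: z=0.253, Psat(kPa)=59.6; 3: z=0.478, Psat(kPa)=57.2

At the dew point ψ → 1, so Σzᵢ/Kᵢ = 1 with Kᵢ = Pᵢˢᵃᵗ/P ⇒ 1/P = Σzᵢ/Pᵢˢᵃᵗ.
1/P = 0.269/75.7 + 0.253/59.6 + 0.478/57.2 = 0.016155 ⇒ P = 61.900 kPa

Pdew = 61.900 kPa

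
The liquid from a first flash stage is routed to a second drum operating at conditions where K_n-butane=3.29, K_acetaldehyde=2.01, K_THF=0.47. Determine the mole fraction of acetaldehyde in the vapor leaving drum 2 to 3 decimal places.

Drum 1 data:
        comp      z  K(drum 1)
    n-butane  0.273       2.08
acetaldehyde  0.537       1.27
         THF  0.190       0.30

Drum 1:
Newton iteration, ψ₁⁰ = 0.5:
  ψ₁ = 0.500: g = 0.1146, g' = -0.385 → ψ₁ = 0.798
  ψ₁ = 0.798: g = -0.0234, g' = -0.596 → ψ₁ = 0.758
  ψ₁ = 0.758: g = -0.0010, g' = -0.546 → ψ₁ = 0.756
Converged at ψ₁ = 0.756.
Drum-1 compositions:
  n-butane: x = 0.150, y = 0.313
  acetaldehyde: x = 0.446, y = 0.566
  THF: x = 0.404, y = 0.121
Drum-2 feed = drum-1 liquid: z₂ = (0.1503, 0.4459, 0.4038).
Drum 2:
Newton–Raphson from ψ₂ = 0.5:
  ψ₂ = 0.500: g = 0.1685, g' = -0.582 → ψ₂ = 0.789
  ψ₂ = 0.789: g = 0.0051, g' = -0.576 → ψ₂ = 0.798
Converged at ψ₂ = 0.798.
  n-butane: x = 0.053, y = 0.175
  acetaldehyde: x = 0.247, y = 0.496
  THF: x = 0.700, y = 0.329

y_acetaldehyde (drum 2) = 0.496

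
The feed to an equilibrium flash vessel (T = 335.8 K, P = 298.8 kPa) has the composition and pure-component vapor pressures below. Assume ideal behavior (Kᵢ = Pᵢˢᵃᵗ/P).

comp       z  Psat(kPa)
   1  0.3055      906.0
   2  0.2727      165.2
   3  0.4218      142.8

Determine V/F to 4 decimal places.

Raoult's law: Kᵢ = Pᵢˢᵃᵗ/P = Pᵢˢᵃᵗ/298.8.
  K_1 = 906.0/298.8 = 3.032129, K_2 = 165.2/298.8 = 0.552878, K_3 = 142.8/298.8 = 0.477912
Newton iteration, V/F⁰ = 0.46:
  V/F = 0.4600: g = -0.12245, g' = -0.6226 → V/F = 0.2633
  V/F = 0.2633: g = 0.01090, g' = -0.7599 → V/F = 0.2777
  V/F = 0.2777: g = 0.00012, g' = -0.7439 → V/F = 0.2778
Converged at V/F = 0.2778.

V/F = 0.2778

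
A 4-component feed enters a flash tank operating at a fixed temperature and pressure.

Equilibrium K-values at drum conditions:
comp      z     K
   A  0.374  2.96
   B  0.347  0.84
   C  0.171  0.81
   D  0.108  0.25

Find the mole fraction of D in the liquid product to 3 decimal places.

x_D = 0.255

Newton–Raphson from β = 0.45:
  β = 0.450: g = 0.1719, g' = -0.562 → β = 0.756
  β = 0.756: g = 0.0072, g' = -0.577 → β = 0.768
Converged at β = 0.768.
Compositions from xᵢ = zᵢ/(1+β(Kᵢ−1)), yᵢ = Kᵢxᵢ:
  A: x = 0.149, y = 0.442
  B: x = 0.396, y = 0.332
  C: x = 0.200, y = 0.162
  D: x = 0.255, y = 0.064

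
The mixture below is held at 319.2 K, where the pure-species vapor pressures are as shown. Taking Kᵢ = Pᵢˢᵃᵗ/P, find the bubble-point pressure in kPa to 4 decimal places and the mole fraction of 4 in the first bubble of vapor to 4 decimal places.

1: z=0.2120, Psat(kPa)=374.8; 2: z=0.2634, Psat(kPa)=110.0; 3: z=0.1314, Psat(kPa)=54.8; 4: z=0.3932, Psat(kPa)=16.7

Pbub = 122.1988 kPa, y_4 = 0.0537

At the bubble point ψ → 0, so ΣzᵢKᵢ = 1 with Kᵢ = Pᵢˢᵃᵗ/P ⇒ P = ΣzᵢPᵢˢᵃᵗ.
P = 0.2120·374.8 + 0.2634·110.0 + 0.1314·54.8 + 0.3932·16.7 = 122.1988 kPa
yᵢ = zᵢPᵢˢᵃᵗ/P ⇒ y_4 = 0.3932·16.7/122.1988 = 0.0537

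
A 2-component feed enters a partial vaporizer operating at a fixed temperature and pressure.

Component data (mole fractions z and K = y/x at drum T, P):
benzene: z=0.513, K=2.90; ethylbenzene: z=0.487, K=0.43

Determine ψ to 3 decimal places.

ψ = 0.644

Newton–Raphson from ψ = 0.43:
  ψ = 0.430: g = 0.1687, g' = -0.839 → ψ = 0.631
  ψ = 0.631: g = 0.0096, g' = -0.769 → ψ = 0.644
Converged at ψ = 0.644.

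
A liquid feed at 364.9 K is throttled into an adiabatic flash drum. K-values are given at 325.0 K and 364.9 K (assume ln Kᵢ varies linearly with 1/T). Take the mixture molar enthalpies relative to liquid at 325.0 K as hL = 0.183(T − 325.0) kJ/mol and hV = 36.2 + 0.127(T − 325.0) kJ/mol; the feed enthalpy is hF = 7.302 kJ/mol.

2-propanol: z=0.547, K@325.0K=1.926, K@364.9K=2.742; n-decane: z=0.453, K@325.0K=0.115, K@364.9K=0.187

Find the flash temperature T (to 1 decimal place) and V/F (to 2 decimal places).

Adiabatic flash: solve Rachford–Rice at each trial T, then check hF = ψ·hV(T) + (1−ψ)·hL(T).
  T = 325.0 K: K = (1.926, 0.115), RR gives ψ = 0.129, H_out = 4.665 kJ/mol
  T = 364.9 K: K = (2.742, 0.187), RR gives ψ = 0.413, H_out = 21.322 kJ/mol
  T = 344.9 K: K = (2.321, 0.149), RR gives ψ = 0.299, H_out = 14.149 kJ/mol
  T = 334.9 K: K = (2.119, 0.131), RR gives ψ = 0.225, H_out = 9.823 kJ/mol
  T = 329.9 K: K = (2.021, 0.123), RR gives ψ = 0.180, H_out = 7.356 kJ/mol
  T = 327.4 K: K = (1.972, 0.119), RR gives ψ = 0.155, H_out = 6.021 kJ/mol
  T = 328.6 K: K = (1.995, 0.121), RR gives ψ = 0.167, H_out = 6.671 kJ/mol
Linear interpolation between T = 328.6 (H_out = 6.671) and T = 329.9 (H_out = 7.356) on hF = 7.302 gives T ≈ 329.8 K, at which ψ = 0.18.

T = 329.8 K, V/F = 0.18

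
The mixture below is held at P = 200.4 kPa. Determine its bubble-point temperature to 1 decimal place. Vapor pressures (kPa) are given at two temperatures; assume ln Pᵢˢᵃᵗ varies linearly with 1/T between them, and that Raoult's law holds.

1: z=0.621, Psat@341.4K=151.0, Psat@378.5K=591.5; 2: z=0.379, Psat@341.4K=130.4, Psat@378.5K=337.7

Bubble-point temperature: ΣzᵢPᵢˢᵃᵗ(T) = P. Interpolate ln Pᵢˢᵃᵗ = aᵢ + bᵢ/T.
  T = 341.4 K: ΣzᵢPᵢˢᵃᵗ = 143.19 kPa
  T = 378.5 K: ΣzᵢPᵢˢᵃᵗ = 495.31 kPa
  T = 359.9 K: ΣzᵢPᵢˢᵃᵗ = 273.29 kPa
  T = 350.6 K: ΣzᵢPᵢˢᵃᵗ = 198.91 kPa
  T = 355.2 K: ΣzᵢPᵢˢᵃᵗ = 233.17 kPa
  T = 352.9 K: ΣzᵢPᵢˢᵃᵗ = 215.45 kPa
Interpolating between 350.6 K and 352.9 K gives T ≈ 350.8 K.

T = 350.8 K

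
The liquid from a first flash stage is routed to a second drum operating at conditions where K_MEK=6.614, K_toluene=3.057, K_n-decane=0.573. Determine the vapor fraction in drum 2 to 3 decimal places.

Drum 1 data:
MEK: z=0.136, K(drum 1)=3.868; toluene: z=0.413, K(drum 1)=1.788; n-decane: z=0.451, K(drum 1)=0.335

Drum 1:
Rachford–Rice: g(ψ₁) = Σ zᵢ(Kᵢ−1)/(1+ψ₁(Kᵢ−1)) = 0.
Feasibility: ΣzᵢKᵢ = 1.416, Σzᵢ/Kᵢ = 1.612 — both > 1, two phases present.
Newton iteration, ψ₁⁰ = 0.64:
  ψ₁ = 0.640: g = -0.1682, g' = -0.857 → ψ₁ = 0.444
  ψ₁ = 0.444: g = -0.0127, g' = -0.759 → ψ₁ = 0.427
Converged at ψ₁ = 0.427.
Drum-1 compositions:
  MEK: x = 0.061, y = 0.236
  toluene: x = 0.309, y = 0.553
  n-decane: x = 0.630, y = 0.211
Drum-2 feed = drum-1 liquid: z₂ = (0.0611, 0.3090, 0.6298).
Drum 2:
Rachford–Rice: g(ψ₂) = Σ zᵢ(Kᵢ−1)/(1+ψ₂(Kᵢ−1)) = 0.
g(0) = ΣzᵢKᵢ − 1 = 0.710 and g(1) = 1 − Σzᵢ/Kᵢ = -0.210, so a root lies in (0, 1).
Iterate (Newton) starting at ψ₂ = 0.5:
  ψ₂ = 0.500: g = 0.0616, g' = -0.636 → ψ₂ = 0.597
  ψ₂ = 0.597: g = 0.0034, g' = -0.572 → ψ₂ = 0.603
Converged at ψ₂ = 0.603.
  MEK: x = 0.014, y = 0.092
  toluene: x = 0.138, y = 0.422
  n-decane: x = 0.848, y = 0.486

V/F (drum 2) = 0.603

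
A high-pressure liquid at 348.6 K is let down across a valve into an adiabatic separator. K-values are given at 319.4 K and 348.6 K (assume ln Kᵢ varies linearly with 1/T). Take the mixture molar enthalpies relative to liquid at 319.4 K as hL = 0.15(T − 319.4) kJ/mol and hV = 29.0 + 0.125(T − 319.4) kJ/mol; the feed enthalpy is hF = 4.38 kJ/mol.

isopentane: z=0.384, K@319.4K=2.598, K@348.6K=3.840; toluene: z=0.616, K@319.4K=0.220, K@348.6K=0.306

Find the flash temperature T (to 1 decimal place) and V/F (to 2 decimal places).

Adiabatic flash: solve Rachford–Rice at each trial T, then check hF = ψ·hV(T) + (1−ψ)·hL(T).
  T = 319.4 K: K = (2.598, 0.220), RR gives ψ = 0.107, H_out = 3.098 kJ/mol
  T = 348.6 K: K = (3.840, 0.306), RR gives ψ = 0.336, H_out = 13.890 kJ/mol
  T = 334.0 K: K = (3.186, 0.261), RR gives ψ = 0.238, H_out = 9.006 kJ/mol
  T = 326.7 K: K = (2.883, 0.240), RR gives ψ = 0.178, H_out = 6.235 kJ/mol
  T = 323.0 K: K = (2.737, 0.230), RR gives ψ = 0.144, H_out = 4.701 kJ/mol
  T = 321.2 K: K = (2.667, 0.225), RR gives ψ = 0.126, H_out = 3.914 kJ/mol
Linear interpolation between T = 321.2 (H_out = 3.914) and T = 323.0 (H_out = 4.701) on hF = 4.38 gives T ≈ 322.3 K, at which ψ = 0.14.

T = 322.3 K, V/F = 0.14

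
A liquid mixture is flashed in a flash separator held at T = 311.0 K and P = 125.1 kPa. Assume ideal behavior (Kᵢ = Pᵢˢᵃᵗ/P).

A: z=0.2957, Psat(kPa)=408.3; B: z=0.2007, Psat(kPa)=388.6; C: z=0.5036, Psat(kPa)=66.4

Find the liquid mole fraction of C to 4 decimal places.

Raoult's law: Kᵢ = Pᵢˢᵃᵗ/P = Pᵢˢᵃᵗ/125.1.
  K_A = 408.3/125.1 = 3.263789, K_B = 388.6/125.1 = 3.106315, K_C = 66.4/125.1 = 0.530775
Material balance + equilibrium reduce to Σ zᵢ(Kᵢ−1)/(1+V/F(Kᵢ−1)) = 0.
Check two-phase: ΣzᵢKᵢ = 1.8558 > 1 and Σzᵢ/Kᵢ = 1.1040 > 1, so g(0) = 0.8558 > 0 and g(1) = -0.1040 < 0.
Iterate (Newton) starting at V/F = 0.5:
  V/F = 0.5000: g = 0.21116, g' = -0.7339 → V/F = 0.7877
  V/F = 0.7877: g = 0.02464, g' = -0.6006 → V/F = 0.8287
  V/F = 0.8287: g = 0.00006, g' = -0.5982 → V/F = 0.8288
Converged at V/F = 0.8288.
Compositions from xᵢ = zᵢ/(1+V/F(Kᵢ−1)), yᵢ = Kᵢxᵢ:
  A: x = 0.1028, y = 0.3355
  B: x = 0.0731, y = 0.2271
  C: x = 0.8241, y = 0.4374

x_C = 0.8241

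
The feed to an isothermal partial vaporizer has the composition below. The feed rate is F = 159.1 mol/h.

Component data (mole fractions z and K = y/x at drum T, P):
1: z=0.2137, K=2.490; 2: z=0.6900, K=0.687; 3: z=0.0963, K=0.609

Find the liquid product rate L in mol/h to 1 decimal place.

L = 137.7 mol/h

Let ψ = V/F and solve Σ zᵢ(Kᵢ−1)/(1+ψ(Kᵢ−1)) = 0.
Feasibility: ΣzᵢKᵢ = 1.0648, Σzᵢ/Kᵢ = 1.2483 — both > 1, two phases present.
Newton iteration, ψ⁰ = 0.5:
  ψ = 0.5000: g = -0.12037, g' = -0.2736 → ψ = 0.0600
  ψ = 0.0600: g = 0.03363, g' = -0.4854 → ψ = 0.1293
  ψ = 0.1293: g = 0.00226, g' = -0.4233 → ψ = 0.1346
Converged at ψ = 0.1346.
Then V = ψ·F = 0.1346·159.1 = 21.4 mol/h and L = F − V = 137.7 mol/h.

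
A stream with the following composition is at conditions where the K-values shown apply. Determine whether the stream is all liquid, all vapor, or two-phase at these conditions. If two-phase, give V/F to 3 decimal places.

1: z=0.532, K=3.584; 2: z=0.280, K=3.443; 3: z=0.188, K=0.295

all vapor

ΣzᵢKᵢ = 2.926; Σzᵢ/Kᵢ = 0.867.
Since Σzᵢ/Kᵢ < 1 the mixture is above its dew point — single vapor phase.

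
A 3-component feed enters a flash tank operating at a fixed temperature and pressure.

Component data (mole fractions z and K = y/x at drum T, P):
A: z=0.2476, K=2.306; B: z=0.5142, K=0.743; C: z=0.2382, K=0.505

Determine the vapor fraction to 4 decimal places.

ψ = 0.1641

Material balance + equilibrium reduce to Σ zᵢ(Kᵢ−1)/(1+ψ(Kᵢ−1)) = 0.
Feasibility: ΣzᵢKᵢ = 1.0733, Σzᵢ/Kᵢ = 1.2711 — both > 1, two phases present.
Iterate (Newton) starting at ψ = 0.5:
  ψ = 0.5000: g = -0.11270, g' = -0.3023 → ψ = 0.1272
  ψ = 0.1272: g = 0.01483, g' = -0.4133 → ψ = 0.1631
  ψ = 0.1631: g = 0.00037, g' = -0.3931 → ψ = 0.1641
Converged at ψ = 0.1641.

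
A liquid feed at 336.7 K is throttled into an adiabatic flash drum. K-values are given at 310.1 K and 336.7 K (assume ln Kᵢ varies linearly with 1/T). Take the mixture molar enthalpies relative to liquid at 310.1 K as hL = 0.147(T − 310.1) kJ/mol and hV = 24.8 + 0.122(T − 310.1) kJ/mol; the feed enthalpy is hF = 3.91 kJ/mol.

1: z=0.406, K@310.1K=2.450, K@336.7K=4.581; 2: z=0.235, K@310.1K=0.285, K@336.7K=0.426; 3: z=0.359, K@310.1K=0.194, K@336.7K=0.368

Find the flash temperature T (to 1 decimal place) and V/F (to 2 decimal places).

Adiabatic flash: solve Rachford–Rice at each trial T, then check hF = ψ·hV(T) + (1−ψ)·hL(T).
  T = 310.1 K: K = (2.450, 0.285, 0.194), RR gives ψ = 0.117, H_out = 2.913 kJ/mol
  T = 336.7 K: K = (4.581, 0.426, 0.368), RR gives ψ = 0.500, H_out = 15.980 kJ/mol
  T = 323.4 K: K = (3.394, 0.351, 0.271), RR gives ψ = 0.333, H_out = 10.114 kJ/mol
  T = 316.8 K: K = (2.897, 0.317, 0.230), RR gives ψ = 0.239, H_out = 6.863 kJ/mol
  T = 313.5 K: K = (2.670, 0.301, 0.212), RR gives ψ = 0.183, H_out = 5.029 kJ/mol
  T = 311.8 K: K = (2.558, 0.293, 0.203), RR gives ψ = 0.152, H_out = 4.005 kJ/mol
  T = 311.0 K: K = (2.507, 0.289, 0.199), RR gives ψ = 0.136, H_out = 3.500 kJ/mol
Linear interpolation between T = 311.0 (H_out = 3.500) and T = 311.8 (H_out = 4.005) on hF = 3.91 gives T ≈ 311.6 K, at which ψ = 0.15.

T = 311.6 K, V/F = 0.15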